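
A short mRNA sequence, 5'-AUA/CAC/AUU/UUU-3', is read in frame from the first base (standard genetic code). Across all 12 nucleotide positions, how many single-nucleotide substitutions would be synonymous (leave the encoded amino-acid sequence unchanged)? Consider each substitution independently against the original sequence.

Codon 1 (AUA, Ile): 2 synonymous substitutions.
Codon 2 (CAC, His): 1 synonymous substitution.
Codon 3 (AUU, Ile): 2 synonymous substitutions.
Codon 4 (UUU, Phe): 1 synonymous substitution.
Total: 2 + 1 + 2 + 1 = 6.

6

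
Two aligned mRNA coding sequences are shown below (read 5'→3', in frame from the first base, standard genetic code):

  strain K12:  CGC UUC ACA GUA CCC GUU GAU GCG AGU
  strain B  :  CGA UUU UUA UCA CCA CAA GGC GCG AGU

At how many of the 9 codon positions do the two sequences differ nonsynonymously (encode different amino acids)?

Codon 1: CGC Arg / CGA Arg — synonymous.
Codon 2: UUC Phe / UUU Phe — synonymous.
Codon 3: ACA Thr / UUA Leu — nonsynonymous.
Codon 4: GUA Val / UCA Ser — nonsynonymous.
Codon 5: CCC Pro / CCA Pro — synonymous.
Codon 6: GUU Val / CAA Gln — nonsynonymous.
Codon 7: GAU Asp / GGC Gly — nonsynonymous.
Codon 8: GCG Ala / GCG Ala — identical.
Codon 9: AGU Ser / AGU Ser — identical.
Nonsynonymous differences: 4.

4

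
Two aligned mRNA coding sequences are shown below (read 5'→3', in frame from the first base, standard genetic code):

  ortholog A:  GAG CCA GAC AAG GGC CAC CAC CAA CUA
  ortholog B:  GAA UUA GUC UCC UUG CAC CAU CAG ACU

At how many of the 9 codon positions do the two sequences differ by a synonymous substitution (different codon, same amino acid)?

3

Codon 1: GAG Glu / GAA Glu — synonymous.
Codon 2: CCA Pro / UUA Leu — nonsynonymous.
Codon 3: GAC Asp / GUC Val — nonsynonymous.
Codon 4: AAG Lys / UCC Ser — nonsynonymous.
Codon 5: GGC Gly / UUG Leu — nonsynonymous.
Codon 6: CAC His / CAC His — identical.
Codon 7: CAC His / CAU His — synonymous.
Codon 8: CAA Gln / CAG Gln — synonymous.
Codon 9: CUA Leu / ACU Thr — nonsynonymous.
Synonymous differences: 3.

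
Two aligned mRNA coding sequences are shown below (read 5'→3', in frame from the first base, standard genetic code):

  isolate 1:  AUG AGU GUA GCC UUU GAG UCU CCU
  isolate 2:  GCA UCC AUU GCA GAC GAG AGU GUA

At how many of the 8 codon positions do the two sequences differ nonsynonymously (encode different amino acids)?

Codon 1: AUG Met / GCA Ala — nonsynonymous.
Codon 2: AGU Ser / UCC Ser — synonymous.
Codon 3: GUA Val / AUU Ile — nonsynonymous.
Codon 4: GCC Ala / GCA Ala — synonymous.
Codon 5: UUU Phe / GAC Asp — nonsynonymous.
Codon 6: GAG Glu / GAG Glu — identical.
Codon 7: UCU Ser / AGU Ser — synonymous.
Codon 8: CCU Pro / GUA Val — nonsynonymous.
Nonsynonymous differences: 4.

4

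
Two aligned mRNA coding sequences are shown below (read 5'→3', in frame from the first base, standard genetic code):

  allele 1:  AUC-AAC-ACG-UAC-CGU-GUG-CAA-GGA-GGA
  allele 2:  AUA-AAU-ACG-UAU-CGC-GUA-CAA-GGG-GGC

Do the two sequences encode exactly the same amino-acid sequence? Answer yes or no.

yes

Codon 1: AUC Ile / AUA Ile — synonymous.
Codon 2: AAC Asn / AAU Asn — synonymous.
Codon 3: ACG Thr / ACG Thr — identical.
Codon 4: UAC Tyr / UAU Tyr — synonymous.
Codon 5: CGU Arg / CGC Arg — synonymous.
Codon 6: GUG Val / GUA Val — synonymous.
Codon 7: CAA Gln / CAA Gln — identical.
Codon 8: GGA Gly / GGG Gly — synonymous.
Codon 9: GGA Gly / GGC Gly — synonymous.
Nonsynonymous differences: 0 → same protein.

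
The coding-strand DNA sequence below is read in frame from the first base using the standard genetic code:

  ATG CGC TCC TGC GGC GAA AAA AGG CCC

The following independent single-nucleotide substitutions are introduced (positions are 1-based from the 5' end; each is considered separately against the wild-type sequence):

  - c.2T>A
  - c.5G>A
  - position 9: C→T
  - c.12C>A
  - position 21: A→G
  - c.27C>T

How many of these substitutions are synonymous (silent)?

3

Codon 1: ATG (Met) → AAG (Lys) — missense.
Codon 2: CGC (Arg) → CAC (His) — missense.
Codon 3: TCC (Ser) → TCT (Ser) — synonymous.
Codon 4: TGC (Cys) → TGA (Stop) — nonsense.
Codon 7: AAA (Lys) → AAG (Lys) — synonymous.
Codon 9: CCC (Pro) → CCT (Pro) — synonymous.
Synonymous: 3 of 6.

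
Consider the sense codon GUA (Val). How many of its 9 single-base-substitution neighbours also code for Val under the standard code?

Position 1: none → 0 synonymous.
Position 2: none → 0 synonymous.
Position 3: GUU, GUC, GUG → 3 synonymous.
Total: 0 + 0 + 3 = 3.

3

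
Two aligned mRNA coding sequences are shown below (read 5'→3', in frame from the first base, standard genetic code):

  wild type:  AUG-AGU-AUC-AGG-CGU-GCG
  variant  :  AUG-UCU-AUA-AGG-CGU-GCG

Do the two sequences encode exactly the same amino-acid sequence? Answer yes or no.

Codon 1: AUG Met / AUG Met — identical.
Codon 2: AGU Ser / UCU Ser — synonymous.
Codon 3: AUC Ile / AUA Ile — synonymous.
Codon 4: AGG Arg / AGG Arg — identical.
Codon 5: CGU Arg / CGU Arg — identical.
Codon 6: GCG Ala / GCG Ala — identical.
Nonsynonymous differences: 0 → same protein.

yes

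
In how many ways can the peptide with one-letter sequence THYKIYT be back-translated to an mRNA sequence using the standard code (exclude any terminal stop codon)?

768

Thr: 4 codons.
His: 2 codons.
Tyr: 2 codons.
Lys: 2 codons.
Ile: 3 codons.
Tyr: 2 codons.
Thr: 4 codons.
4 × 2 × 2 × 2 × 3 × 2 × 4 = 768.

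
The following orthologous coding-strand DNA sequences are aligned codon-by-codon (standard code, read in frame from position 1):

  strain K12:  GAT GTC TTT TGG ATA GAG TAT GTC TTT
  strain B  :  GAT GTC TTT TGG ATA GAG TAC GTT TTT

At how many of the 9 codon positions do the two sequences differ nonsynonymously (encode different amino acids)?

0

Codon 1: GAT Asp / GAT Asp — identical.
Codon 2: GTC Val / GTC Val — identical.
Codon 3: TTT Phe / TTT Phe — identical.
Codon 4: TGG Trp / TGG Trp — identical.
Codon 5: ATA Ile / ATA Ile — identical.
Codon 6: GAG Glu / GAG Glu — identical.
Codon 7: TAT Tyr / TAC Tyr — synonymous.
Codon 8: GTC Val / GTT Val — synonymous.
Codon 9: TTT Phe / TTT Phe — identical.
Nonsynonymous differences: 0.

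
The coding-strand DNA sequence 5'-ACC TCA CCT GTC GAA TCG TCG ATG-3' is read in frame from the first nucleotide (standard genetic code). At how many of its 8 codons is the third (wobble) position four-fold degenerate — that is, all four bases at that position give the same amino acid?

6

Codon 1 ACC (Thr): third position 4-fold.
Codon 2 TCA (Ser): third position 4-fold.
Codon 3 CCT (Pro): third position 4-fold.
Codon 4 GTC (Val): third position 4-fold.
Codon 5 GAA (Glu): third position 2-fold.
Codon 6 TCG (Ser): third position 4-fold.
Codon 7 TCG (Ser): third position 4-fold.
Codon 8 ATG (Met): third position 1-fold.
Four-fold degenerate third positions: 6.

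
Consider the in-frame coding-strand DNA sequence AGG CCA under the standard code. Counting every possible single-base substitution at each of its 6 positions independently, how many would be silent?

5

Codon 1 (AGG, Arg): 2 synonymous substitutions.
Codon 2 (CCA, Pro): 3 synonymous substitutions.
Total: 2 + 3 = 5.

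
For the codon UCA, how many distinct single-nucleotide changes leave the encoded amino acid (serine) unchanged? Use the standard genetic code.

3

Position 1: none → 0 synonymous.
Position 2: none → 0 synonymous.
Position 3: UCU, UCC, UCG → 3 synonymous.
Total: 0 + 0 + 3 = 3.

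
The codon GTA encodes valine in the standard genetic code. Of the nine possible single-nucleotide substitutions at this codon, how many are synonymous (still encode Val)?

3

Position 1: none → 0 synonymous.
Position 2: none → 0 synonymous.
Position 3: GTT, GTC, GTG → 3 synonymous.
Total: 0 + 0 + 3 = 3.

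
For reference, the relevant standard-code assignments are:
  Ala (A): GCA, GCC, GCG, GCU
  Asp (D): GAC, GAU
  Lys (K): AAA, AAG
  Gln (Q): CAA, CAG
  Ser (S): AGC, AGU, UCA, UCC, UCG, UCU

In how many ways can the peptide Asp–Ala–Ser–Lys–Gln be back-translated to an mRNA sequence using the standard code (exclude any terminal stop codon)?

192

Asp: 2 codons.
Ala: 4 codons.
Ser: 6 codons.
Lys: 2 codons.
Gln: 2 codons.
2 × 4 × 6 × 2 × 2 = 192.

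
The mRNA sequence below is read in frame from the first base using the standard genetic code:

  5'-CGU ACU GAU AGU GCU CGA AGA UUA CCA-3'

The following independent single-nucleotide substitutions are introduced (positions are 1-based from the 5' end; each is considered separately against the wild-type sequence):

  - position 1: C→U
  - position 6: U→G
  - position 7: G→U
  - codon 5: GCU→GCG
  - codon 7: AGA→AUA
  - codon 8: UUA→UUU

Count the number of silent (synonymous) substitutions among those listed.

Codon 1: CGU (Arg) → UGU (Cys) — missense.
Codon 2: ACU (Thr) → ACG (Thr) — synonymous.
Codon 3: GAU (Asp) → UAU (Tyr) — missense.
Codon 5: GCU (Ala) → GCG (Ala) — synonymous.
Codon 7: AGA (Arg) → AUA (Ile) — missense.
Codon 8: UUA (Leu) → UUU (Phe) — missense.
Synonymous: 2 of 6.

2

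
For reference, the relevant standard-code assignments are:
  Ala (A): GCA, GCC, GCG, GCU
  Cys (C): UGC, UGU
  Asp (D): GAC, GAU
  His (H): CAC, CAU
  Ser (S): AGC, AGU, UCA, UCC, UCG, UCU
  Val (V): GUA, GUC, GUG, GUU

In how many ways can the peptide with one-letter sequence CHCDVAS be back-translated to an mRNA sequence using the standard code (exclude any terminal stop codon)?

1536

Cys: 2 codons.
His: 2 codons.
Cys: 2 codons.
Asp: 2 codons.
Val: 4 codons.
Ala: 4 codons.
Ser: 6 codons.
2 × 2 × 2 × 2 × 4 × 4 × 6 = 1536.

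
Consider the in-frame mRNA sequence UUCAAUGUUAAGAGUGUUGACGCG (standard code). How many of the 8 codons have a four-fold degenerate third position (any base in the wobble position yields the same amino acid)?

Codon 1 UUC (Phe): third position 2-fold.
Codon 2 AAU (Asn): third position 2-fold.
Codon 3 GUU (Val): third position 4-fold.
Codon 4 AAG (Lys): third position 2-fold.
Codon 5 AGU (Ser): third position 2-fold.
Codon 6 GUU (Val): third position 4-fold.
Codon 7 GAC (Asp): third position 2-fold.
Codon 8 GCG (Ala): third position 4-fold.
Four-fold degenerate third positions: 3.

3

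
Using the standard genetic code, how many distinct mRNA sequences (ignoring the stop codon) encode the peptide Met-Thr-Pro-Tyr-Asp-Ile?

192

Met: 1 codon.
Thr: 4 codons.
Pro: 4 codons.
Tyr: 2 codons.
Asp: 2 codons.
Ile: 3 codons.
1 × 4 × 4 × 2 × 2 × 3 = 192.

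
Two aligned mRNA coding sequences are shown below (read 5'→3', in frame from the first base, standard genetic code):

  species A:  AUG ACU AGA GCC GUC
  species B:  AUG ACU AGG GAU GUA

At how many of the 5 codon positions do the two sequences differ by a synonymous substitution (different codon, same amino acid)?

2

Codon 1: AUG Met / AUG Met — identical.
Codon 2: ACU Thr / ACU Thr — identical.
Codon 3: AGA Arg / AGG Arg — synonymous.
Codon 4: GCC Ala / GAU Asp — nonsynonymous.
Codon 5: GUC Val / GUA Val — synonymous.
Synonymous differences: 2.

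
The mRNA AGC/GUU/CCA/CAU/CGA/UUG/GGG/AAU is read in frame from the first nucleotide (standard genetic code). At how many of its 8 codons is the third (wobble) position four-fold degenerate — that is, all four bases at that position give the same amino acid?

Codon 1 AGC (Ser): third position 2-fold.
Codon 2 GUU (Val): third position 4-fold.
Codon 3 CCA (Pro): third position 4-fold.
Codon 4 CAU (His): third position 2-fold.
Codon 5 CGA (Arg): third position 4-fold.
Codon 6 UUG (Leu): third position 2-fold.
Codon 7 GGG (Gly): third position 4-fold.
Codon 8 AAU (Asn): third position 2-fold.
Four-fold degenerate third positions: 4.

4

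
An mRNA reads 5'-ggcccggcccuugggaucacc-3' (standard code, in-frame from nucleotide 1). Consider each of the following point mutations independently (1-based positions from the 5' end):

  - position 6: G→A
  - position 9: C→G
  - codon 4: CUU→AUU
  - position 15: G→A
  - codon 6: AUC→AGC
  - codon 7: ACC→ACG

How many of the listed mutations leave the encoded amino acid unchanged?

Codon 2: CCG (Pro) → CCA (Pro) — synonymous.
Codon 3: GCC (Ala) → GCG (Ala) — synonymous.
Codon 4: CUU (Leu) → AUU (Ile) — missense.
Codon 5: GGG (Gly) → GGA (Gly) — synonymous.
Codon 6: AUC (Ile) → AGC (Ser) — missense.
Codon 7: ACC (Thr) → ACG (Thr) — synonymous.
Synonymous: 4 of 6.

4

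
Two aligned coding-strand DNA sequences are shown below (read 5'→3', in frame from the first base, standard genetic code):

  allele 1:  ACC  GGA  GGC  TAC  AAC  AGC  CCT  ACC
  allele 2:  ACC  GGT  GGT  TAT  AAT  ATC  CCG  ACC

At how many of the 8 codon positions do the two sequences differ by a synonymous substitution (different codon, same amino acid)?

5

Codon 1: ACC Thr / ACC Thr — identical.
Codon 2: GGA Gly / GGT Gly — synonymous.
Codon 3: GGC Gly / GGT Gly — synonymous.
Codon 4: TAC Tyr / TAT Tyr — synonymous.
Codon 5: AAC Asn / AAT Asn — synonymous.
Codon 6: AGC Ser / ATC Ile — nonsynonymous.
Codon 7: CCT Pro / CCG Pro — synonymous.
Codon 8: ACC Thr / ACC Thr — identical.
Synonymous differences: 5.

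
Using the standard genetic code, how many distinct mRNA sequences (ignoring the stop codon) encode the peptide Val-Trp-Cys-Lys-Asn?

Val: 4 codons.
Trp: 1 codon.
Cys: 2 codons.
Lys: 2 codons.
Asn: 2 codons.
4 × 1 × 2 × 2 × 2 = 32.

32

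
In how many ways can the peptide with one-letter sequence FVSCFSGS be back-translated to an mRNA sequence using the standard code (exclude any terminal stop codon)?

Phe: 2 codons.
Val: 4 codons.
Ser: 6 codons.
Cys: 2 codons.
Phe: 2 codons.
Ser: 6 codons.
Gly: 4 codons.
Ser: 6 codons.
2 × 4 × 6 × 2 × 2 × 6 × 4 × 6 = 27648.

27648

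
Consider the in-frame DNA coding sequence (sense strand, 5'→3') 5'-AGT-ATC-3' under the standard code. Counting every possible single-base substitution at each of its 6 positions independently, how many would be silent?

3

Codon 1 (AGT, Ser): 1 synonymous substitution.
Codon 2 (ATC, Ile): 2 synonymous substitutions.
Total: 1 + 2 = 3.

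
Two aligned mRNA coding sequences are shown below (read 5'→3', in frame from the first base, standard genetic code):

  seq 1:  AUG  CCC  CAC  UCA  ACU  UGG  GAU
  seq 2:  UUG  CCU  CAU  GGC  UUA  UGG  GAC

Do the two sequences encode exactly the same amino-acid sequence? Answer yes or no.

Codon 1: AUG Met / UUG Leu — nonsynonymous.
Codon 2: CCC Pro / CCU Pro — synonymous.
Codon 3: CAC His / CAU His — synonymous.
Codon 4: UCA Ser / GGC Gly — nonsynonymous.
Codon 5: ACU Thr / UUA Leu — nonsynonymous.
Codon 6: UGG Trp / UGG Trp — identical.
Codon 7: GAU Asp / GAC Asp — synonymous.
Nonsynonymous differences: 3 → different protein.

no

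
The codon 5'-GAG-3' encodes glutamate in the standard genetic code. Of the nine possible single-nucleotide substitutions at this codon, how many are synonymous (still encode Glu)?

Position 1: none → 0 synonymous.
Position 2: none → 0 synonymous.
Position 3: GAA → 1 synonymous.
Total: 0 + 0 + 1 = 1.

1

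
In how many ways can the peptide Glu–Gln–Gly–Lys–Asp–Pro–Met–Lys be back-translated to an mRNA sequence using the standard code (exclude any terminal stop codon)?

Glu: 2 codons.
Gln: 2 codons.
Gly: 4 codons.
Lys: 2 codons.
Asp: 2 codons.
Pro: 4 codons.
Met: 1 codon.
Lys: 2 codons.
2 × 2 × 4 × 2 × 2 × 4 × 1 × 2 = 512.

512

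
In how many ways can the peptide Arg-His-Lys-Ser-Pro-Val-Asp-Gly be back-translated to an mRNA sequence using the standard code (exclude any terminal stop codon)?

18432

Arg: 6 codons.
His: 2 codons.
Lys: 2 codons.
Ser: 6 codons.
Pro: 4 codons.
Val: 4 codons.
Asp: 2 codons.
Gly: 4 codons.
6 × 2 × 2 × 6 × 4 × 4 × 2 × 4 = 18432.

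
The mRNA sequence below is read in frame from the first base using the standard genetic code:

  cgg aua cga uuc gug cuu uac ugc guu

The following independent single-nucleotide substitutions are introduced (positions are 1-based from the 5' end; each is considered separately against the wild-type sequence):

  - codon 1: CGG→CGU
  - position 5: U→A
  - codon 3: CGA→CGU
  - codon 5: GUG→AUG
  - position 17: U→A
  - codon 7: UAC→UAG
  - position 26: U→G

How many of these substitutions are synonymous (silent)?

2

Codon 1: CGG (Arg) → CGU (Arg) — synonymous.
Codon 2: AUA (Ile) → AAA (Lys) — missense.
Codon 3: CGA (Arg) → CGU (Arg) — synonymous.
Codon 5: GUG (Val) → AUG (Met) — missense.
Codon 6: CUU (Leu) → CAU (His) — missense.
Codon 7: UAC (Tyr) → UAG (Stop) — nonsense.
Codon 9: GUU (Val) → GGU (Gly) — missense.
Synonymous: 2 of 7.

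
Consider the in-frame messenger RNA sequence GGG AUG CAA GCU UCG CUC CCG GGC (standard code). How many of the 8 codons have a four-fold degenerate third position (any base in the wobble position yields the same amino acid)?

Codon 1 GGG (Gly): third position 4-fold.
Codon 2 AUG (Met): third position 1-fold.
Codon 3 CAA (Gln): third position 2-fold.
Codon 4 GCU (Ala): third position 4-fold.
Codon 5 UCG (Ser): third position 4-fold.
Codon 6 CUC (Leu): third position 4-fold.
Codon 7 CCG (Pro): third position 4-fold.
Codon 8 GGC (Gly): third position 4-fold.
Four-fold degenerate third positions: 6.

6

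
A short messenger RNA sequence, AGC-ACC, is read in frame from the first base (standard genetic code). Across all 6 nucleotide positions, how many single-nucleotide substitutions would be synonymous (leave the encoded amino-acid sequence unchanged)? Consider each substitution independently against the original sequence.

Codon 1 (AGC, Ser): 1 synonymous substitution.
Codon 2 (ACC, Thr): 3 synonymous substitutions.
Total: 1 + 3 = 4.

4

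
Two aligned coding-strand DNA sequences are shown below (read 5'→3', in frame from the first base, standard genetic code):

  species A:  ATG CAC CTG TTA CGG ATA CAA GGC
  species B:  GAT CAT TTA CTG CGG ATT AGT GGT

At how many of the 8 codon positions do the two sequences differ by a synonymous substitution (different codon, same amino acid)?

5

Codon 1: ATG Met / GAT Asp — nonsynonymous.
Codon 2: CAC His / CAT His — synonymous.
Codon 3: CTG Leu / TTA Leu — synonymous.
Codon 4: TTA Leu / CTG Leu — synonymous.
Codon 5: CGG Arg / CGG Arg — identical.
Codon 6: ATA Ile / ATT Ile — synonymous.
Codon 7: CAA Gln / AGT Ser — nonsynonymous.
Codon 8: GGC Gly / GGT Gly — synonymous.
Synonymous differences: 5.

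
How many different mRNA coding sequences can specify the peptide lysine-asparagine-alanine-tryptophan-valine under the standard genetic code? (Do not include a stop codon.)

Lys: 2 codons.
Asn: 2 codons.
Ala: 4 codons.
Trp: 1 codon.
Val: 4 codons.
2 × 2 × 4 × 1 × 4 = 64.

64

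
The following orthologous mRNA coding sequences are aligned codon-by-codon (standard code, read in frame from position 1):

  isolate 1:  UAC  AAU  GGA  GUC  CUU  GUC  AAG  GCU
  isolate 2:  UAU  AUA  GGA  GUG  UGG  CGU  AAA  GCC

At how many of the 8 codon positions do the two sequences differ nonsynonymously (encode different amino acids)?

3

Codon 1: UAC Tyr / UAU Tyr — synonymous.
Codon 2: AAU Asn / AUA Ile — nonsynonymous.
Codon 3: GGA Gly / GGA Gly — identical.
Codon 4: GUC Val / GUG Val — synonymous.
Codon 5: CUU Leu / UGG Trp — nonsynonymous.
Codon 6: GUC Val / CGU Arg — nonsynonymous.
Codon 7: AAG Lys / AAA Lys — synonymous.
Codon 8: GCU Ala / GCC Ala — synonymous.
Nonsynonymous differences: 3.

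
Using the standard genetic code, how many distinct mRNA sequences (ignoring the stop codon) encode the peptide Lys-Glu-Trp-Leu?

Lys: 2 codons.
Glu: 2 codons.
Trp: 1 codon.
Leu: 6 codons.
2 × 2 × 1 × 6 = 24.

24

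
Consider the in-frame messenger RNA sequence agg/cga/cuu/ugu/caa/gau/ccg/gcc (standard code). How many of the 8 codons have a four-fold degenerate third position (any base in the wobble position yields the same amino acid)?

4

Codon 1 AGG (Arg): third position 2-fold.
Codon 2 CGA (Arg): third position 4-fold.
Codon 3 CUU (Leu): third position 4-fold.
Codon 4 UGU (Cys): third position 2-fold.
Codon 5 CAA (Gln): third position 2-fold.
Codon 6 GAU (Asp): third position 2-fold.
Codon 7 CCG (Pro): third position 4-fold.
Codon 8 GCC (Ala): third position 4-fold.
Four-fold degenerate third positions: 4.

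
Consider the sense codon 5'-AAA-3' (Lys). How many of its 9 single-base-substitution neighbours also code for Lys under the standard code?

1

Position 1: none → 0 synonymous.
Position 2: none → 0 synonymous.
Position 3: AAG → 1 synonymous.
Total: 0 + 0 + 1 = 1.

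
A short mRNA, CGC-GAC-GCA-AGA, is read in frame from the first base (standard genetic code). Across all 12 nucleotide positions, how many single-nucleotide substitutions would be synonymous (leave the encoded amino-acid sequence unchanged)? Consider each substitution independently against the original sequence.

9

Codon 1 (CGC, Arg): 3 synonymous substitutions.
Codon 2 (GAC, Asp): 1 synonymous substitution.
Codon 3 (GCA, Ala): 3 synonymous substitutions.
Codon 4 (AGA, Arg): 2 synonymous substitutions.
Total: 3 + 1 + 3 + 2 = 9.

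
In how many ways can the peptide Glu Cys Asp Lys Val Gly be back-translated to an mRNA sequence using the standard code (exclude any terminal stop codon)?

256

Glu: 2 codons.
Cys: 2 codons.
Asp: 2 codons.
Lys: 2 codons.
Val: 4 codons.
Gly: 4 codons.
2 × 2 × 2 × 2 × 4 × 4 = 256.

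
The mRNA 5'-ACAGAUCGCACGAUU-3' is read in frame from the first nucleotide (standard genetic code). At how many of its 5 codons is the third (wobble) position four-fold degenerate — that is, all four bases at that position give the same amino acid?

3

Codon 1 ACA (Thr): third position 4-fold.
Codon 2 GAU (Asp): third position 2-fold.
Codon 3 CGC (Arg): third position 4-fold.
Codon 4 ACG (Thr): third position 4-fold.
Codon 5 AUU (Ile): third position 3-fold.
Four-fold degenerate third positions: 3.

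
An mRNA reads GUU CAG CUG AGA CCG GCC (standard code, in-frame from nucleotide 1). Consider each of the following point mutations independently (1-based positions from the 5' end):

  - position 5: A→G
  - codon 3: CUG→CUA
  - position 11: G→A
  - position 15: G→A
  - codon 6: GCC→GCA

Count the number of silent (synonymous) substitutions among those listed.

3

Codon 2: CAG (Gln) → CGG (Arg) — missense.
Codon 3: CUG (Leu) → CUA (Leu) — synonymous.
Codon 4: AGA (Arg) → AAA (Lys) — missense.
Codon 5: CCG (Pro) → CCA (Pro) — synonymous.
Codon 6: GCC (Ala) → GCA (Ala) — synonymous.
Synonymous: 3 of 5.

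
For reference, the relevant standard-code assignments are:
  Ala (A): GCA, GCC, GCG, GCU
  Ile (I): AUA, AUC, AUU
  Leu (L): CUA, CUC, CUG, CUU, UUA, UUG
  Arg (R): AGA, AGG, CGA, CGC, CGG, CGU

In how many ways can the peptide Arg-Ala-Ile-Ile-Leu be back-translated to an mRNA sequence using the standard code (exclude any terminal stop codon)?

1296

Arg: 6 codons.
Ala: 4 codons.
Ile: 3 codons.
Ile: 3 codons.
Leu: 6 codons.
6 × 4 × 3 × 3 × 6 = 1296.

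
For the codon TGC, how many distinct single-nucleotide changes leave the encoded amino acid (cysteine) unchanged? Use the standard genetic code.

Position 1: none → 0 synonymous.
Position 2: none → 0 synonymous.
Position 3: TGT → 1 synonymous.
Total: 0 + 0 + 1 = 1.

1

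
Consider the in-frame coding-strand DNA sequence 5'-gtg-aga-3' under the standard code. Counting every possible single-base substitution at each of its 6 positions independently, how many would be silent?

5

Codon 1 (GTG, Val): 3 synonymous substitutions.
Codon 2 (AGA, Arg): 2 synonymous substitutions.
Total: 3 + 2 = 5.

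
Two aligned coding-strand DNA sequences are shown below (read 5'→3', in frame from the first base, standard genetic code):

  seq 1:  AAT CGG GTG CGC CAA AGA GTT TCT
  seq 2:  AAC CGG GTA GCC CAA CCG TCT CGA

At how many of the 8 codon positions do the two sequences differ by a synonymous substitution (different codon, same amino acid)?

Codon 1: AAT Asn / AAC Asn — synonymous.
Codon 2: CGG Arg / CGG Arg — identical.
Codon 3: GTG Val / GTA Val — synonymous.
Codon 4: CGC Arg / GCC Ala — nonsynonymous.
Codon 5: CAA Gln / CAA Gln — identical.
Codon 6: AGA Arg / CCG Pro — nonsynonymous.
Codon 7: GTT Val / TCT Ser — nonsynonymous.
Codon 8: TCT Ser / CGA Arg — nonsynonymous.
Synonymous differences: 2.

2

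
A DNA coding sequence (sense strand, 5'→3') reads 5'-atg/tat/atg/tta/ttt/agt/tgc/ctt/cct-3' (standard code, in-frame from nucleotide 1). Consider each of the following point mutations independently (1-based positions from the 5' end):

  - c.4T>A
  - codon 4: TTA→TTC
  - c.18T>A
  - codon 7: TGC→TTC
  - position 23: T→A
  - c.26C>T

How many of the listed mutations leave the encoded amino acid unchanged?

Codon 2: TAT (Tyr) → AAT (Asn) — missense.
Codon 4: TTA (Leu) → TTC (Phe) — missense.
Codon 6: AGT (Ser) → AGA (Arg) — missense.
Codon 7: TGC (Cys) → TTC (Phe) — missense.
Codon 8: CTT (Leu) → CAT (His) — missense.
Codon 9: CCT (Pro) → CTT (Leu) — missense.
Synonymous: 0 of 6.

0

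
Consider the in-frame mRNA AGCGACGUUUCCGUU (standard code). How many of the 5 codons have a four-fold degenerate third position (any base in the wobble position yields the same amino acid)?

3

Codon 1 AGC (Ser): third position 2-fold.
Codon 2 GAC (Asp): third position 2-fold.
Codon 3 GUU (Val): third position 4-fold.
Codon 4 UCC (Ser): third position 4-fold.
Codon 5 GUU (Val): third position 4-fold.
Four-fold degenerate third positions: 3.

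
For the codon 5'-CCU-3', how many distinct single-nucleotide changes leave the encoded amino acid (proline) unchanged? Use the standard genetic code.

3

Position 1: none → 0 synonymous.
Position 2: none → 0 synonymous.
Position 3: CCC, CCA, CCG → 3 synonymous.
Total: 0 + 0 + 3 = 3.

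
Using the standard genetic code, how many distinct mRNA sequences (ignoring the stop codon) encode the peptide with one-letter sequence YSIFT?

Tyr: 2 codons.
Ser: 6 codons.
Ile: 3 codons.
Phe: 2 codons.
Thr: 4 codons.
2 × 6 × 3 × 2 × 4 = 288.

288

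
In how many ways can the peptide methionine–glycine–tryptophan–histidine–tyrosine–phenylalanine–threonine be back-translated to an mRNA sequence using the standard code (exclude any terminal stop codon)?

128

Met: 1 codon.
Gly: 4 codons.
Trp: 1 codon.
His: 2 codons.
Tyr: 2 codons.
Phe: 2 codons.
Thr: 4 codons.
1 × 4 × 1 × 2 × 2 × 2 × 4 = 128.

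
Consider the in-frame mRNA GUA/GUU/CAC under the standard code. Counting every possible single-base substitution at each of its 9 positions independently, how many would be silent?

Codon 1 (GUA, Val): 3 synonymous substitutions.
Codon 2 (GUU, Val): 3 synonymous substitutions.
Codon 3 (CAC, His): 1 synonymous substitution.
Total: 3 + 3 + 1 = 7.

7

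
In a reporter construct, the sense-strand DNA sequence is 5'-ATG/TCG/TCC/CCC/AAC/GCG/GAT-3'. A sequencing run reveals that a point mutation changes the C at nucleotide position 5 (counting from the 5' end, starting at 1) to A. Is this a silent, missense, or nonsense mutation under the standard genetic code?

nonsense

Position 5 falls in codon 2: TCG → Ser.
After the substitution the codon is TAG → Stop.
The new codon is a stop codon, so this is a nonsense mutation.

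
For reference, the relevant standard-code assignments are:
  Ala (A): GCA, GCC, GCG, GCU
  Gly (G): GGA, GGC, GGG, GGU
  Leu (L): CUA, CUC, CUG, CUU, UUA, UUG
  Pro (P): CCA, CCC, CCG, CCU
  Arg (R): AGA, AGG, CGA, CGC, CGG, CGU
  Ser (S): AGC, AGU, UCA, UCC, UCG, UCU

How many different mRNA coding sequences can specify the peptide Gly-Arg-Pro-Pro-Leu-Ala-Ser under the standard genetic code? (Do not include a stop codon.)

55296

Gly: 4 codons.
Arg: 6 codons.
Pro: 4 codons.
Pro: 4 codons.
Leu: 6 codons.
Ala: 4 codons.
Ser: 6 codons.
4 × 6 × 4 × 4 × 6 × 4 × 6 = 55296.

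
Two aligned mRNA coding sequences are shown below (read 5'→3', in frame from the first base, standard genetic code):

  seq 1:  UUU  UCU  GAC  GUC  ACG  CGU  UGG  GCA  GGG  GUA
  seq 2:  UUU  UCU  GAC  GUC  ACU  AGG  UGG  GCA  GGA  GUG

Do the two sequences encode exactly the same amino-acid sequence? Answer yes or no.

yes

Codon 1: UUU Phe / UUU Phe — identical.
Codon 2: UCU Ser / UCU Ser — identical.
Codon 3: GAC Asp / GAC Asp — identical.
Codon 4: GUC Val / GUC Val — identical.
Codon 5: ACG Thr / ACU Thr — synonymous.
Codon 6: CGU Arg / AGG Arg — synonymous.
Codon 7: UGG Trp / UGG Trp — identical.
Codon 8: GCA Ala / GCA Ala — identical.
Codon 9: GGG Gly / GGA Gly — synonymous.
Codon 10: GUA Val / GUG Val — synonymous.
Nonsynonymous differences: 0 → same protein.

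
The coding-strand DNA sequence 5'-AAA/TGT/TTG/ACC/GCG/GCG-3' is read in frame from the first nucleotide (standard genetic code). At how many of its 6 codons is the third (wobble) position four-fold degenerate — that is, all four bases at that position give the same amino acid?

3

Codon 1 AAA (Lys): third position 2-fold.
Codon 2 TGT (Cys): third position 2-fold.
Codon 3 TTG (Leu): third position 2-fold.
Codon 4 ACC (Thr): third position 4-fold.
Codon 5 GCG (Ala): third position 4-fold.
Codon 6 GCG (Ala): third position 4-fold.
Four-fold degenerate third positions: 3.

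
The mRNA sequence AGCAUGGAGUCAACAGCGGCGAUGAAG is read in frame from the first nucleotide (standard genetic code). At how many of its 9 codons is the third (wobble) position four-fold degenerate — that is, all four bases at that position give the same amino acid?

4

Codon 1 AGC (Ser): third position 2-fold.
Codon 2 AUG (Met): third position 1-fold.
Codon 3 GAG (Glu): third position 2-fold.
Codon 4 UCA (Ser): third position 4-fold.
Codon 5 ACA (Thr): third position 4-fold.
Codon 6 GCG (Ala): third position 4-fold.
Codon 7 GCG (Ala): third position 4-fold.
Codon 8 AUG (Met): third position 1-fold.
Codon 9 AAG (Lys): third position 2-fold.
Four-fold degenerate third positions: 4.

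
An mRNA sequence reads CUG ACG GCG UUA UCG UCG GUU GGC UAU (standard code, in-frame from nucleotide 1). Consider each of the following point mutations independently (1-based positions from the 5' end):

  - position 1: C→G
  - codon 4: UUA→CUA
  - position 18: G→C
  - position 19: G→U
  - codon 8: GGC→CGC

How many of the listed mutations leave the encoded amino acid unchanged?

Codon 1: CUG (Leu) → GUG (Val) — missense.
Codon 4: UUA (Leu) → CUA (Leu) — synonymous.
Codon 6: UCG (Ser) → UCC (Ser) — synonymous.
Codon 7: GUU (Val) → UUU (Phe) — missense.
Codon 8: GGC (Gly) → CGC (Arg) — missense.
Synonymous: 2 of 5.

2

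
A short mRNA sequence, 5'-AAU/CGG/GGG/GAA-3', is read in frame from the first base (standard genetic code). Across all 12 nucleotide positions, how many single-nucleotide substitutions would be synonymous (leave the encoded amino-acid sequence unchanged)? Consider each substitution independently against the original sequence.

9

Codon 1 (AAU, Asn): 1 synonymous substitution.
Codon 2 (CGG, Arg): 4 synonymous substitutions.
Codon 3 (GGG, Gly): 3 synonymous substitutions.
Codon 4 (GAA, Glu): 1 synonymous substitution.
Total: 1 + 4 + 3 + 1 = 9.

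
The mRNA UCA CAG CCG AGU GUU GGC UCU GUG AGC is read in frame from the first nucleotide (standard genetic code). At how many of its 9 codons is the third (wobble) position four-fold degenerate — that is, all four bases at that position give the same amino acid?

6

Codon 1 UCA (Ser): third position 4-fold.
Codon 2 CAG (Gln): third position 2-fold.
Codon 3 CCG (Pro): third position 4-fold.
Codon 4 AGU (Ser): third position 2-fold.
Codon 5 GUU (Val): third position 4-fold.
Codon 6 GGC (Gly): third position 4-fold.
Codon 7 UCU (Ser): third position 4-fold.
Codon 8 GUG (Val): third position 4-fold.
Codon 9 AGC (Ser): third position 2-fold.
Four-fold degenerate third positions: 6.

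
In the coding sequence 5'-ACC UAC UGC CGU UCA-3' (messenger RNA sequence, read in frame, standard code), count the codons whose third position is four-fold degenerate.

Codon 1 ACC (Thr): third position 4-fold.
Codon 2 UAC (Tyr): third position 2-fold.
Codon 3 UGC (Cys): third position 2-fold.
Codon 4 CGU (Arg): third position 4-fold.
Codon 5 UCA (Ser): third position 4-fold.
Four-fold degenerate third positions: 3.

3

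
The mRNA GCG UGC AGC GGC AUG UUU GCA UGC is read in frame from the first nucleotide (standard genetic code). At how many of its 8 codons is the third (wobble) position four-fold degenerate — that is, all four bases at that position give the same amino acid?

3

Codon 1 GCG (Ala): third position 4-fold.
Codon 2 UGC (Cys): third position 2-fold.
Codon 3 AGC (Ser): third position 2-fold.
Codon 4 GGC (Gly): third position 4-fold.
Codon 5 AUG (Met): third position 1-fold.
Codon 6 UUU (Phe): third position 2-fold.
Codon 7 GCA (Ala): third position 4-fold.
Codon 8 UGC (Cys): third position 2-fold.
Four-fold degenerate third positions: 3.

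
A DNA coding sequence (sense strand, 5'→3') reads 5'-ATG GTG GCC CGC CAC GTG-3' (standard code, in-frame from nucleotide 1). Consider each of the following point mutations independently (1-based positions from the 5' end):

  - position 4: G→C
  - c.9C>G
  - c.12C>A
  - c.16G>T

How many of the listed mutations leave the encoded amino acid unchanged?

2

Codon 2: GTG (Val) → CTG (Leu) — missense.
Codon 3: GCC (Ala) → GCG (Ala) — synonymous.
Codon 4: CGC (Arg) → CGA (Arg) — synonymous.
Codon 6: GTG (Val) → TTG (Leu) — missense.
Synonymous: 2 of 4.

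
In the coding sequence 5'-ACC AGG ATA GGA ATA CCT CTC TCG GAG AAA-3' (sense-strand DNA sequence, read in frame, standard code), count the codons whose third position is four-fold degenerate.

5

Codon 1 ACC (Thr): third position 4-fold.
Codon 2 AGG (Arg): third position 2-fold.
Codon 3 ATA (Ile): third position 3-fold.
Codon 4 GGA (Gly): third position 4-fold.
Codon 5 ATA (Ile): third position 3-fold.
Codon 6 CCT (Pro): third position 4-fold.
Codon 7 CTC (Leu): third position 4-fold.
Codon 8 TCG (Ser): third position 4-fold.
Codon 9 GAG (Glu): third position 2-fold.
Codon 10 AAA (Lys): third position 2-fold.
Four-fold degenerate third positions: 5.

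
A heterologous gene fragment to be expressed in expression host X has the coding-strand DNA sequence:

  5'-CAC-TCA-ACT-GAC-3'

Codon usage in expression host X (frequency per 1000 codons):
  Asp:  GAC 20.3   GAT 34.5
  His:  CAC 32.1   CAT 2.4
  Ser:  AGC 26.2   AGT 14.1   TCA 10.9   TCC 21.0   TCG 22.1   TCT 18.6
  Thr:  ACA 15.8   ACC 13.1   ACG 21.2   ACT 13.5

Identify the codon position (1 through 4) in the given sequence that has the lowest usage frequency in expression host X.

Codon 1 CAC (His): 32.1 per 1000.
Codon 2 TCA (Ser): 10.9 per 1000.
Codon 3 ACT (Thr): 13.5 per 1000.
Codon 4 GAC (Asp): 20.3 per 1000.
Lowest frequency is 10.9 at codon 2.

2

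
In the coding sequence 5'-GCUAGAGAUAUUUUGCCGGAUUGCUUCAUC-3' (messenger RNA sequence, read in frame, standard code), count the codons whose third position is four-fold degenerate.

Codon 1 GCU (Ala): third position 4-fold.
Codon 2 AGA (Arg): third position 2-fold.
Codon 3 GAU (Asp): third position 2-fold.
Codon 4 AUU (Ile): third position 3-fold.
Codon 5 UUG (Leu): third position 2-fold.
Codon 6 CCG (Pro): third position 4-fold.
Codon 7 GAU (Asp): third position 2-fold.
Codon 8 UGC (Cys): third position 2-fold.
Codon 9 UUC (Phe): third position 2-fold.
Codon 10 AUC (Ile): third position 3-fold.
Four-fold degenerate third positions: 2.

2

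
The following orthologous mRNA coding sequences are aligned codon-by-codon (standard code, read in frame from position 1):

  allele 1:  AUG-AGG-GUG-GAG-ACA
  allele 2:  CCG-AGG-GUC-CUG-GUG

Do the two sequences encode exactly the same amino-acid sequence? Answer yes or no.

Codon 1: AUG Met / CCG Pro — nonsynonymous.
Codon 2: AGG Arg / AGG Arg — identical.
Codon 3: GUG Val / GUC Val — synonymous.
Codon 4: GAG Glu / CUG Leu — nonsynonymous.
Codon 5: ACA Thr / GUG Val — nonsynonymous.
Nonsynonymous differences: 3 → different protein.

no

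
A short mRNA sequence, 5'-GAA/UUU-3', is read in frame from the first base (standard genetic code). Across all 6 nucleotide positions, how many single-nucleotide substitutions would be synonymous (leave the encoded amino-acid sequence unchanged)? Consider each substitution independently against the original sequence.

Codon 1 (GAA, Glu): 1 synonymous substitution.
Codon 2 (UUU, Phe): 1 synonymous substitution.
Total: 1 + 1 = 2.

2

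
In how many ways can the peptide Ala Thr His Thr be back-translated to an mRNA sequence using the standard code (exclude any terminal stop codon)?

128

Ala: 4 codons.
Thr: 4 codons.
His: 2 codons.
Thr: 4 codons.
4 × 4 × 2 × 4 = 128.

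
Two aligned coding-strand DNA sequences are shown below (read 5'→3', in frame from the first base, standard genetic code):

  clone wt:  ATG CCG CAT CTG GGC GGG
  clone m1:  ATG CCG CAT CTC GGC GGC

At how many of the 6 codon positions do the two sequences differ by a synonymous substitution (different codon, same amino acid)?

2

Codon 1: ATG Met / ATG Met — identical.
Codon 2: CCG Pro / CCG Pro — identical.
Codon 3: CAT His / CAT His — identical.
Codon 4: CTG Leu / CTC Leu — synonymous.
Codon 5: GGC Gly / GGC Gly — identical.
Codon 6: GGG Gly / GGC Gly — synonymous.
Synonymous differences: 2.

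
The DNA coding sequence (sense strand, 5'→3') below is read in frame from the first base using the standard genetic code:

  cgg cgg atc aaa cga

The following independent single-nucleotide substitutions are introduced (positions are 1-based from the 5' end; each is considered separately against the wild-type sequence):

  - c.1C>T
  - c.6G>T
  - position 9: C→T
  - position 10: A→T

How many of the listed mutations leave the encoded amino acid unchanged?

Codon 1: CGG (Arg) → TGG (Trp) — missense.
Codon 2: CGG (Arg) → CGT (Arg) — synonymous.
Codon 3: ATC (Ile) → ATT (Ile) — synonymous.
Codon 4: AAA (Lys) → TAA (Stop) — nonsense.
Synonymous: 2 of 4.

2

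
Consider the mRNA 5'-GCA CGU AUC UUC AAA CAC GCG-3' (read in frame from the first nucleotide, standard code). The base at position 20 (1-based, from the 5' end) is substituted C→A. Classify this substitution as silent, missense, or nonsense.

Position 20 falls in codon 7: GCG → Ala.
After the substitution the codon is GAG → Glu.
Ala ≠ Glu, so this is a missense mutation.

missense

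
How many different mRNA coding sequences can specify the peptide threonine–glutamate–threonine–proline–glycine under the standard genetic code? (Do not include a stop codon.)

Thr: 4 codons.
Glu: 2 codons.
Thr: 4 codons.
Pro: 4 codons.
Gly: 4 codons.
4 × 2 × 4 × 4 × 4 = 512.

512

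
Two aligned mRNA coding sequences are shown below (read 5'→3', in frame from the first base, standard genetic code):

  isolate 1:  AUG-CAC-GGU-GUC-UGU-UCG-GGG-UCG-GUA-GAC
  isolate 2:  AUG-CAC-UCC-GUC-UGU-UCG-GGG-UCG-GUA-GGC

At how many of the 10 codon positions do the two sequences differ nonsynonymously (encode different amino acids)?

Codon 1: AUG Met / AUG Met — identical.
Codon 2: CAC His / CAC His — identical.
Codon 3: GGU Gly / UCC Ser — nonsynonymous.
Codon 4: GUC Val / GUC Val — identical.
Codon 5: UGU Cys / UGU Cys — identical.
Codon 6: UCG Ser / UCG Ser — identical.
Codon 7: GGG Gly / GGG Gly — identical.
Codon 8: UCG Ser / UCG Ser — identical.
Codon 9: GUA Val / GUA Val — identical.
Codon 10: GAC Asp / GGC Gly — nonsynonymous.
Nonsynonymous differences: 2.

2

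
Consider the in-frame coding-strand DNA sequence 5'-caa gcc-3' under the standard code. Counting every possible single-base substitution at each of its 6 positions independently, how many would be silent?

4

Codon 1 (CAA, Gln): 1 synonymous substitution.
Codon 2 (GCC, Ala): 3 synonymous substitutions.
Total: 1 + 3 = 4.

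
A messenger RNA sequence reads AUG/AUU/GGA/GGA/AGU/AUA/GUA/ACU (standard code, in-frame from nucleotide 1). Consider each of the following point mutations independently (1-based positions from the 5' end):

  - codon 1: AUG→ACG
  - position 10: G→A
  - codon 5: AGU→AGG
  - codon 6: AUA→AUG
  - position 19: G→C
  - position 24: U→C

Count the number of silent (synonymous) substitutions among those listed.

Codon 1: AUG (Met) → ACG (Thr) — missense.
Codon 4: GGA (Gly) → AGA (Arg) — missense.
Codon 5: AGU (Ser) → AGG (Arg) — missense.
Codon 6: AUA (Ile) → AUG (Met) — missense.
Codon 7: GUA (Val) → CUA (Leu) — missense.
Codon 8: ACU (Thr) → ACC (Thr) — synonymous.
Synonymous: 1 of 6.

1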